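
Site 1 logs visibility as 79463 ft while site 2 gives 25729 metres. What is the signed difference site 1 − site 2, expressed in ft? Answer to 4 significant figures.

site 2: 25729 m = 84412.73 ft.
Difference: 79463.00 − 84412.73 = -4950 ft.

-4950 ft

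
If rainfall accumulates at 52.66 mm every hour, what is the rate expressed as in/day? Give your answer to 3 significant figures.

49.8 in/day

52.66 mm/hour × 0.0393701 in/mm × 24 hour/day = 49.8 in/day.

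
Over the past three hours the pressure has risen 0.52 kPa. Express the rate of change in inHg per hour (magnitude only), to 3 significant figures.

0.52 kPa / 3 h × 0.2953 inHg/kPa = 0.0512 inHg/h.

0.0512 inHg per hour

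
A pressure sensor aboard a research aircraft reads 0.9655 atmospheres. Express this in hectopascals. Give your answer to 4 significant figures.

1 atm = 1013.25 hPa, so 0.9655 × 1013.25 = 978.3 hPa.

978.3 hPa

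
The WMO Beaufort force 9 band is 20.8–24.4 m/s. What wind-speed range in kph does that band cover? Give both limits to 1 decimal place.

20.8–24.4 m/s × 3.6 = 74.9–87.8 km/h.

74.9 to 87.8 km/h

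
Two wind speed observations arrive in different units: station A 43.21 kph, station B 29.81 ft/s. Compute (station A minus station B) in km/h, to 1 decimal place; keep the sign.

station B: 29.81 ft/s = 32.710 km/h.
Difference: 43.210 − 32.710 = 10.5 km/h.

10.5 km/h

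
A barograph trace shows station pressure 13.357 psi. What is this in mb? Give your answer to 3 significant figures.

1 psi = 68.9476 mb, so 13.357 × 68.9476 = 921 mb.

921 mb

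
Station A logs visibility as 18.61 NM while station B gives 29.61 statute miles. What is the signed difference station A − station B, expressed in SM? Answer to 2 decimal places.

station A: 18.61 nmi = 21.4160 SM.
Difference: 21.4160 − 29.6100 = -8.19 SM.

-8.19 SM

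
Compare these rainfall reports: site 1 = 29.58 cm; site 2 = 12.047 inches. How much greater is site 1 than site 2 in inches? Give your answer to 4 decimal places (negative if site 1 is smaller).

-0.4013 in

site 1: 29.58 cm = 11.645669 in.
Difference: 11.645669 − 12.047000 = -0.4013 in.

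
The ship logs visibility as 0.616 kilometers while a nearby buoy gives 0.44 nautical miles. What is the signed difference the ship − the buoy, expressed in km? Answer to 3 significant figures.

-0.199 km

the buoy: 0.44 nmi = 0.81488 km.
Difference: 0.61600 − 0.81488 = -0.199 km.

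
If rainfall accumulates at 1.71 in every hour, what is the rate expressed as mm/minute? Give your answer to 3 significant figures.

1.71 in/hour × 25.4 mm/in × 0.0166667 hour/minute = 0.724 mm/minute.

0.724 mm/minute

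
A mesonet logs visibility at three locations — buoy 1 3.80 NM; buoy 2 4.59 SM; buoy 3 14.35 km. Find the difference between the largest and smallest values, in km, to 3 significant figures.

buoy 1: 3.80 nmi = 7.0376 km.
buoy 2: 4.59 SM = 7.3869 km.
Spread: 14.3500 − 7.0376 = 7.31 km.

7.31 km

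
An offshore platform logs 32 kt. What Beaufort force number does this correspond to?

32 kt lies in the Beaufort 7 band (near gale, 28–33 kt).

Beaufort force 7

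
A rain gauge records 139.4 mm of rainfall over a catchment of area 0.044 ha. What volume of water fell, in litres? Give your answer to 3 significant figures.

Area: 0.044 ha = 440 m².
1 mm over 1 m² is 1 L, so volume = 139.4 × 440 = 61336 L ≈ 61300 L.

61300 litres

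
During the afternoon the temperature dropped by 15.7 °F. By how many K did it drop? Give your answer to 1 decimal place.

A change of 1 °C equals a change of 1.8 °F: ΔK = 15.7 × 0.5556 = 8.7 K.

8.7 K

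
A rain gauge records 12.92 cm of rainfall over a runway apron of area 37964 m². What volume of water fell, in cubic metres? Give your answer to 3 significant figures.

Depth: 12.92 cm × 10 = 129.2 mm.
1 mm over 1 m² is 1 L, so volume = 129.2 × 37964 = 4904948.8 L = 4900 m³.

4900 cubic metres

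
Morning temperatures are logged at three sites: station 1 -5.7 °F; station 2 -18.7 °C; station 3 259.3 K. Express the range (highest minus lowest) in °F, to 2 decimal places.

station 1: -5.7 °F = -20.944 °C.
station 3: 259.3 K = -13.850 °C.
Spread: (-13.850) − (-20.944) = 7.094 °C = 12.77 °F.

12.77 °F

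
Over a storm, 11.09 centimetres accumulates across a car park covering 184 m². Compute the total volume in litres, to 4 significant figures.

20410 litres

Depth: 11.09 cm × 10 = 110.9 mm.
1 mm over 1 m² is 1 L, so volume = 110.9 × 184 = 20405.6 L ≈ 20410 L.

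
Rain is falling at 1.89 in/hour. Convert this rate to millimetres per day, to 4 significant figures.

1152 mm/day

1.89 in/hour × 25.4 mm/in × 24 hour/day = 1152 mm/day.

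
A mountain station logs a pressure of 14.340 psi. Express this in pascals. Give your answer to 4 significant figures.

1 psi = 6894.76 Pa, so 14.340 × 6894.76 = 98870 Pa.

98870 Pa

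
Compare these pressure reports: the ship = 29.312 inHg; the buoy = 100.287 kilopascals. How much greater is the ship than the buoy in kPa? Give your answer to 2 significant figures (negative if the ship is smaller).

the ship: 29.312 inHg = 99.262 kPa.
Difference: 99.262 − 100.287 = -1.0 kPa.

-1.0 kPa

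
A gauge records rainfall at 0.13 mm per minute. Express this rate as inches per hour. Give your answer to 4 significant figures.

0.13 mm/minute × 0.0393701 in/mm × 60 minute/hour = 0.3071 in/hour.

0.3071 in/hour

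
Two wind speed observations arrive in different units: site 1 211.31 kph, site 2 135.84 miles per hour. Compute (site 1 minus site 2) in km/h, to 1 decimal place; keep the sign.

site 2: 135.84 mph = 218.613 km/h.
Difference: 211.310 − 218.613 = -7.3 km/h.

-7.3 km/h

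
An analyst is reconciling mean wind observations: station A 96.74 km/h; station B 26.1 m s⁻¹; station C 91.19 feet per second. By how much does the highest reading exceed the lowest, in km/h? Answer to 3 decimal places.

6.101 km/h

station B: 26.1 m/s = 93.96000 km/h.
station C: 91.19 ft/s = 100.06096 km/h.
Spread: 100.06096 − 93.96000 = 6.101 km/h.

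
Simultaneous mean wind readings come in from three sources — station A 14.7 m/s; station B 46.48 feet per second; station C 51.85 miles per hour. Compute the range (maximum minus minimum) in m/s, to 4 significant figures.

9.012 m/s

station B: 46.48 ft/s = 14.16710 m/s.
station C: 51.85 mph = 23.17902 m/s.
Spread: 23.17902 − 14.16710 = 9.012 m/s.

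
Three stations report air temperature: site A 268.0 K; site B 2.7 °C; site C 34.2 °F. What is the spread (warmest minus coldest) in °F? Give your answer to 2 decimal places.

site A: 268.0 K = -5.150 °C.
site C: 34.2 °F = 1.222 °C.
Spread: 2.700 − (-5.150) = 7.850 °C = 14.13 °F.

14.13 °F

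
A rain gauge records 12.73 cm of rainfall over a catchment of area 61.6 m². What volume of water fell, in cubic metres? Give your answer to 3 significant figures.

Depth: 12.73 cm × 10 = 127.3 mm.
1 mm over 1 m² is 1 L, so volume = 127.3 × 61.6 = 7841.68 L = 7.84 m³.

7.84 cubic metres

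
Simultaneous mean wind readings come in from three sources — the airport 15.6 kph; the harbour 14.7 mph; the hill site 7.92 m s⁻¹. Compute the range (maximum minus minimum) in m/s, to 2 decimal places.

the airport: 15.6 km/h = 4.3333 m/s.
the harbour: 14.7 mph = 6.5715 m/s.
Spread: 7.9200 − 4.3333 = 3.59 m/s.

3.59 m/s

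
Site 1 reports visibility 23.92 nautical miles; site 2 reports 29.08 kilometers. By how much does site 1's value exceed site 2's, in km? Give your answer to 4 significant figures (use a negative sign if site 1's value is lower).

site 1: 23.92 nmi = 44.2998 km.
Difference: 44.2998 − 29.0800 = 15.22 km.

15.22 km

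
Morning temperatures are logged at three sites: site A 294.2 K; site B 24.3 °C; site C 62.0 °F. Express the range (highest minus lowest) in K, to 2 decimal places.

site A: 294.2 K = 21.050 °C.
site C: 62.0 °F = 16.667 °C.
Spread: 24.300 − 16.667 = 7.633 °C.

7.63 K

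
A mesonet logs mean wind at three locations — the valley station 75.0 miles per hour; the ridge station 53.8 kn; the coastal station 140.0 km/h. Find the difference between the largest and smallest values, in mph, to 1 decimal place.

25.1 mph

the ridge station: 53.8 kt = 61.912 mph.
the coastal station: 140.0 km/h = 86.992 mph.
Spread: 86.992 − 61.912 = 25.1 mph.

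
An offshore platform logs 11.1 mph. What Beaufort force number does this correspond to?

11.1 mph = 5.0 m/s, which is Beaufort 3 (gentle breeze, 3.4–5.4 m/s).

Beaufort force 3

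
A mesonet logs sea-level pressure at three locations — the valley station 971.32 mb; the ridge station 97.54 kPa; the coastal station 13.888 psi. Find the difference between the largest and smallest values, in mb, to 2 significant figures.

the ridge station: 97.54 kPa = 975.40 mb.
the coastal station: 13.888 psi = 957.54 mb.
Spread: 975.40 − 957.54 = 18 mb.

18 mb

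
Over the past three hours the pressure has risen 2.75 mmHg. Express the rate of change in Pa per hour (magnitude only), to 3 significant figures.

122 Pa per hour

2.75 mmHg / 3 h × 133.322 Pa/mmHg = 122 Pa/h.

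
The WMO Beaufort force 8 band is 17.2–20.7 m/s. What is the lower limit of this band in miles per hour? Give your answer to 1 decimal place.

38.5 mph

17.2–20.7 m/s × 2.237 = 38.5–46.3 mph.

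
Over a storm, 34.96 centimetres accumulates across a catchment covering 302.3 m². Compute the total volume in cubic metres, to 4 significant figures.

105.7 cubic metres

Depth: 34.96 cm × 10 = 349.6 mm.
1 mm over 1 m² is 1 L, so volume = 349.6 × 302.3 = 105684.08 L = 105.7 m³.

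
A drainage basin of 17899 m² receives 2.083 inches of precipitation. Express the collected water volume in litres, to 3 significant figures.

947000 litres

Depth: 2.083 in × 25.4 = 52.9082 mm.
1 mm over 1 m² is 1 L, so volume = 52.9082 × 17899 = 947003.87 L ≈ 947000 L.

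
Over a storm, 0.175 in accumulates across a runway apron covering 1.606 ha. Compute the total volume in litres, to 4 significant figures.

Depth: 0.175 in × 25.4 = 4.445 mm.
Area: 1.606 ha = 16060 m².
1 mm over 1 m² is 1 L, so volume = 4.445 × 16060 = 71386.7 L ≈ 71390 L.

71390 litres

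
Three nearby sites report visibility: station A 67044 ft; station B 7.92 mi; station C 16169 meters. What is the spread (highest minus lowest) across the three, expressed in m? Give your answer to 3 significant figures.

station A: 67044 ft = 20435.01 m.
station B: 7.92 SM = 12746.00 m.
Spread: 20435.01 − 12746.00 = 7690 m.

7690 m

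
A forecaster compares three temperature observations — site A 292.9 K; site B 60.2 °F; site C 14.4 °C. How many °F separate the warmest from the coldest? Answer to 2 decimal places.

9.63 °F

site A: 292.9 K = 19.750 °C.
site B: 60.2 °F = 15.667 °C.
Spread: 19.750 − 14.400 = 5.350 °C = 9.63 °F.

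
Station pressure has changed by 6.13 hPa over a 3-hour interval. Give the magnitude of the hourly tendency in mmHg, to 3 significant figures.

6.13 hPa / 3 h × 0.750062 mmHg/hPa = 1.53 mmHg/h.

1.53 mmHg per hour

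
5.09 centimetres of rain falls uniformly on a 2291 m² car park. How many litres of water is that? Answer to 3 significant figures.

117000 litres

Depth: 5.09 cm × 10 = 50.9 mm.
1 mm over 1 m² is 1 L, so volume = 50.9 × 2291 = 116611.9 L ≈ 117000 L.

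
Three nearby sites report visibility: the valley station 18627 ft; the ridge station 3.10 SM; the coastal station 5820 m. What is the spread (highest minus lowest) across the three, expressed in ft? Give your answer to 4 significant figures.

2726 ft

the ridge station: 3.10 SM = 16368.00 ft.
the coastal station: 5820 m = 19094.49 ft.
Spread: 19094.49 − 16368.00 = 2726 ft.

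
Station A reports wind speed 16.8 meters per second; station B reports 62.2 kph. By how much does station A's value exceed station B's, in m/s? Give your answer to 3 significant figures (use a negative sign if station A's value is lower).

station B: 62.2 km/h = 17.27778 m/s.
Difference: 16.80000 − 17.27778 = -0.478 m/s.

-0.478 m/s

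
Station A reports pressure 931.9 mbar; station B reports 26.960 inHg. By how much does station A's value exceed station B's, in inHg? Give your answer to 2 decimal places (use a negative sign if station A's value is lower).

0.56 inHg

station A: 931.9 mb = 27.5190 inHg.
Difference: 27.5190 − 26.9600 = 0.56 inHg.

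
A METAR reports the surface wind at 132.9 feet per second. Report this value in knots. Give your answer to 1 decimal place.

1 ft/s = 0.592484 kt, so 132.9 × 0.592484 = 78.7 kt.

78.7 kt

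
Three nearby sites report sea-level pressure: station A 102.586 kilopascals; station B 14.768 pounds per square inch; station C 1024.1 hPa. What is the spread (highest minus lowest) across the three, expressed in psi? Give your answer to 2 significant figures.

station A: 102.586 kPa = 14.8788 psi.
station C: 1024.1 hPa = 14.8533 psi.
Spread: 14.8788 − 14.7680 = 0.11 psi.

0.11 psi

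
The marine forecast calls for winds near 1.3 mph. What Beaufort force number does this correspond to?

1.3 mph = 0.6 m/s, which is Beaufort 1 (light air, 0.3–1.5 m/s).

Beaufort force 1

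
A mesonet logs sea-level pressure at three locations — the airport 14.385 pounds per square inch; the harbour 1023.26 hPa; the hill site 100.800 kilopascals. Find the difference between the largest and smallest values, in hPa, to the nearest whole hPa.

the airport: 14.385 psi = 991.81 hPa.
the hill site: 100.800 kPa = 1008.00 hPa.
Spread: 1023.26 − 991.81 = 31 hPa.

31 hPa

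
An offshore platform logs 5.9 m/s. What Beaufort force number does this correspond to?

5.9 m/s lies in the Beaufort 4 band (moderate breeze, 5.5–7.9 m/s).

Beaufort force 4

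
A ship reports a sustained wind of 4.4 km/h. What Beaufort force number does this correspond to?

Beaufort force 1

4.4 km/h = 1.2 m/s, which is Beaufort 1 (light air, 0.3–1.5 m/s).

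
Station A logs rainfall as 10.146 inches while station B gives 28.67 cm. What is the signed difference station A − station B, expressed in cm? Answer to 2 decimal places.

station A: 10.146 in = 25.7708 cm.
Difference: 25.7708 − 28.6700 = -2.90 cm.

-2.90 cm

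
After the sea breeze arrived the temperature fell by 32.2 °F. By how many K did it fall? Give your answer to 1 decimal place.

17.9 K

Converting a difference, only the 9/5 scale factor applies: ΔK = 32.2 × 0.5556 = 17.9 K.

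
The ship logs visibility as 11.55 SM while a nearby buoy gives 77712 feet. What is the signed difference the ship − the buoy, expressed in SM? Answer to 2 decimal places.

the buoy: 77712 ft = 14.7182 SM.
Difference: 11.5500 − 14.7182 = -3.17 SM.

-3.17 SM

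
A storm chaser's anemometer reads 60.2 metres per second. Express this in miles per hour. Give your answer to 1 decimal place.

134.7 mph

1 m/s = 2.23694 mph, so 60.2 × 2.23694 = 134.7 mph.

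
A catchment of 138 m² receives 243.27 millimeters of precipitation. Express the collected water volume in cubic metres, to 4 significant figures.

33.57 cubic metres

1 mm over 1 m² is 1 L, so volume = 243.27 × 138 = 33571.26 L = 33.57 m³.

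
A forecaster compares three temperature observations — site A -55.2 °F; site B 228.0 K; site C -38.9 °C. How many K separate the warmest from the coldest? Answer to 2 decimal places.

9.54 K

site A: -55.2 °F = -48.444 °C.
site B: 228.0 K = -45.150 °C.
Spread: (-38.900) − (-48.444) = 9.544 °C.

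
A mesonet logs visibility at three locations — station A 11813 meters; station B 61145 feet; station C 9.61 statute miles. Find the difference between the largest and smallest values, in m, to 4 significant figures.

station B: 61145 ft = 18637.00 m.
station C: 9.61 SM = 15465.80 m.
Spread: 18637.00 − 11813.00 = 6824 m.

6824 m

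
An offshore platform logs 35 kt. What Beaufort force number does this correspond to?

Beaufort force 8

35 kt lies in the Beaufort 8 band (gale, 34–40 kt).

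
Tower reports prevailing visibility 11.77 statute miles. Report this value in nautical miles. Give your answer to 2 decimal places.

10.23 nmi

1 SM = 0.868976 nmi, so 11.77 × 0.868976 = 10.23 nmi.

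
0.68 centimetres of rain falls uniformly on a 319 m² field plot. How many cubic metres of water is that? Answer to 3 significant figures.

Depth: 0.68 cm × 10 = 6.8 mm.
1 mm over 1 m² is 1 L, so volume = 6.8 × 319 = 2169.2 L = 2.17 m³.

2.17 cubic metres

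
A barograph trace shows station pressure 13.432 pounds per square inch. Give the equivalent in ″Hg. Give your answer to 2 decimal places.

1 psi = 2.03602 inHg, so 13.432 × 2.03602 = 27.35 inHg.

27.35 inHg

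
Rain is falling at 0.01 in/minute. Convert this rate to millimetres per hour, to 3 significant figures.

15.2 mm/hour

0.01 in/minute × 25.4 mm/in × 60 minute/hour = 15.2 mm/hour.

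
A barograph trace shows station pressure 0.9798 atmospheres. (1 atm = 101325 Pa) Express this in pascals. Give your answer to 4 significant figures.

99280 Pa

1 atm = 101325 Pa, so 0.9798 × 101325 = 99280 Pa.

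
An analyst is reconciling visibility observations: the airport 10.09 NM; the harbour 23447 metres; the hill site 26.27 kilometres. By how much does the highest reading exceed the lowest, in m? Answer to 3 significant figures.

the airport: 10.09 nmi = 18686.68 m.
the hill site: 26.27 km = 26270.00 m.
Spread: 26270.00 − 18686.68 = 7580 m.

7580 m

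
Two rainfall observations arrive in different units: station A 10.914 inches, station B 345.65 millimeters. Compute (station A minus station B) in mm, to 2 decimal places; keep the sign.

-68.43 mm

station A: 10.914 in = 277.2156 mm.
Difference: 277.2156 − 345.6500 = -68.43 mm.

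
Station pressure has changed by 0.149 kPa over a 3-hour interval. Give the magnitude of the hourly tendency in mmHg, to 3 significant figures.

0.149 kPa / 3 h × 7.50062 mmHg/kPa = 0.373 mmHg/h.

0.373 mmHg per hour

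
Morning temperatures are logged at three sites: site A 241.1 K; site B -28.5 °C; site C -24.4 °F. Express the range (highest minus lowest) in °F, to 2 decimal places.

6.39 °F

site A: 241.1 K = -32.050 °C.
site C: -24.4 °F = -31.333 °C.
Spread: (-28.500) − (-32.050) = 3.550 °C = 6.39 °F.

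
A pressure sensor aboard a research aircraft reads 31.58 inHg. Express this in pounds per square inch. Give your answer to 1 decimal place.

1 inHg = 0.491154 psi, so 31.58 × 0.491154 = 15.5 psi.

15.5 psi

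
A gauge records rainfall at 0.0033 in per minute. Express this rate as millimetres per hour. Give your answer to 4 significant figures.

0.0033 in/minute × 25.4 mm/in × 60 minute/hour = 5.029 mm/hour.

5.029 mm/hour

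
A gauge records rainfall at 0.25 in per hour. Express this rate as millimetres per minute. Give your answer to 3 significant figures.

0.106 mm/minute

0.25 in/hour × 25.4 mm/in × 0.0166667 hour/minute = 0.106 mm/minute.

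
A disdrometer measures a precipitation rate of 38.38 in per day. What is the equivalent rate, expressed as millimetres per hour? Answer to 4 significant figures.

40.62 mm/hour

38.38 in/day × 25.4 mm/in × 0.0416667 day/hour = 40.62 mm/hour.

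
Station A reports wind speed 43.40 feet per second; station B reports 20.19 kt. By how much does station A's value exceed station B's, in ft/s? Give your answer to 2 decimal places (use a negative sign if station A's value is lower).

9.32 ft/s

station B: 20.19 kt = 34.0769 ft/s.
Difference: 43.4000 − 34.0769 = 9.32 ft/s.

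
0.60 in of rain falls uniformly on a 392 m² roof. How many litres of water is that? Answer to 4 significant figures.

5974 litres

Depth: 0.60 in × 25.4 = 15.24 mm.
1 mm over 1 m² is 1 L, so volume = 15.24 × 392 = 5974.08 L ≈ 5974 L.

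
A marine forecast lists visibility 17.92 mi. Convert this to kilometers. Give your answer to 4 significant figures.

28.84 km

1 SM = 1.60934 km, so 17.92 × 1.60934 = 28.84 km.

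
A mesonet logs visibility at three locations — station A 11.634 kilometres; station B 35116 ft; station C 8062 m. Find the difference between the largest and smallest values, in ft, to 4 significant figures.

11720 ft

station A: 11.634 km = 38169.29 ft.
station C: 8062 m = 26450.13 ft.
Spread: 38169.29 − 26450.13 = 11720 ft.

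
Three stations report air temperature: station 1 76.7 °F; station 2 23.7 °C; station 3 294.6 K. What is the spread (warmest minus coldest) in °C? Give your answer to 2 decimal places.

station 1: 76.7 °F = 24.833 °C.
station 3: 294.6 K = 21.450 °C.
Spread: 24.833 − 21.450 = 3.383 °C.

3.38 °C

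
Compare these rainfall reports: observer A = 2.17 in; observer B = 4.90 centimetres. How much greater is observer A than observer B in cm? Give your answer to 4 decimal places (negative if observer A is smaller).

0.6118 cm

observer A: 2.17 in = 5.511800 cm.
Difference: 5.511800 − 4.900000 = 0.6118 cm.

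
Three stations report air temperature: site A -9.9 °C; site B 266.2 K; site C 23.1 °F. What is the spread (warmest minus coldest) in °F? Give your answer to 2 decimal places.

8.92 °F

site B: 266.2 K = -6.950 °C.
site C: 23.1 °F = -4.944 °C.
Spread: (-4.944) − (-9.900) = 4.956 °C = 8.92 °F.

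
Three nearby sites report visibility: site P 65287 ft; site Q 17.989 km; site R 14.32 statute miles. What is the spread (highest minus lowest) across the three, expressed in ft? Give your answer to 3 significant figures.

16600 ft

site Q: 17.989 km = 59019.03 ft.
site R: 14.32 SM = 75609.60 ft.
Spread: 75609.60 − 59019.03 = 16600 ft.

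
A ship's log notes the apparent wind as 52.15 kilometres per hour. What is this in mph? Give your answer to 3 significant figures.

32.4 mph

1 km/h = 0.621371 mph, so 52.15 × 0.621371 = 32.4 mph.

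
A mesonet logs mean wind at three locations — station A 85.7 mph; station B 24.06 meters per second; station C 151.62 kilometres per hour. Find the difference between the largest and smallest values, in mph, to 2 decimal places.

40.39 mph

station B: 24.06 m/s = 53.8207 mph.
station C: 151.62 km/h = 94.2123 mph.
Spread: 94.2123 − 53.8207 = 40.39 mph.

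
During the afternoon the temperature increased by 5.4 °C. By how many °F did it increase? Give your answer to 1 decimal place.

For a temperature change the 32° offset cancels: Δ°F = 5.4 × 1.8 = 9.7 °F.

9.7 °F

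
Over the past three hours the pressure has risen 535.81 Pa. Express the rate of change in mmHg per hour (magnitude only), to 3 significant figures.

535.81 Pa / 3 h × 0.00750062 mmHg/Pa = 1.34 mmHg/h.

1.34 mmHg per hour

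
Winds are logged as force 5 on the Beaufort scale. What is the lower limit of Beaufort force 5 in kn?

Beaufort 5 (fresh breeze) spans 17–21 knots.

17 kt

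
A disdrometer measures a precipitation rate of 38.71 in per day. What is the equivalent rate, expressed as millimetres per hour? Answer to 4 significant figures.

40.97 mm/hour

38.71 in/day × 25.4 mm/in × 0.0416667 day/hour = 40.97 mm/hour.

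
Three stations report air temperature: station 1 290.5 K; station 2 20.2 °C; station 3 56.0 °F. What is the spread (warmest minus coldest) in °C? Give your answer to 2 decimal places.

6.87 °C

station 1: 290.5 K = 17.350 °C.
station 3: 56.0 °F = 13.333 °C.
Spread: 20.200 − 13.333 = 6.867 °C.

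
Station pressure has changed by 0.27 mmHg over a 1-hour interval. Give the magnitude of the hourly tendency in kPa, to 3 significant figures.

0.0360 kPa per hour

0.27 mmHg / 1 h × 0.133322 kPa/mmHg = 0.0360 kPa/h.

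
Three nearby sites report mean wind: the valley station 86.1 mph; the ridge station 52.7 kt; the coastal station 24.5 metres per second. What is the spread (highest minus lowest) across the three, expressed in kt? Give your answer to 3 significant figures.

27.2 kt

the valley station: 86.1 mph = 74.819 kt.
the coastal station: 24.5 m/s = 47.624 kt.
Spread: 74.819 − 47.624 = 27.2 kt.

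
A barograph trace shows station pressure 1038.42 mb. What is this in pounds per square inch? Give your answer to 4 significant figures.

15.06 psi

1 mb = 0.0145038 psi, so 1038.42 × 0.0145038 = 15.06 psi.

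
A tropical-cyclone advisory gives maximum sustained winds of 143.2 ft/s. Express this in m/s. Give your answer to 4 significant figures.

43.65 m/s

1 ft/s = 0.3048 m/s, so 143.2 × 0.3048 = 43.65 m/s.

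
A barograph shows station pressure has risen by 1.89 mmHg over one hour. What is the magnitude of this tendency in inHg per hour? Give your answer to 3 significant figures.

0.0744 inHg per hour

1.89 mmHg / 1 h × 0.0393701 inHg/mmHg = 0.0744 inHg/h.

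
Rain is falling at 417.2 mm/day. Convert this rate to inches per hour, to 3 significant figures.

0.684 in/hour

417.2 mm/day × 0.0393701 in/mm × 0.0416667 day/hour = 0.684 in/hour.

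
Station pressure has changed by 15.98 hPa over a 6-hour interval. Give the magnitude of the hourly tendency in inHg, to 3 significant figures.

0.0786 inHg per hour

15.98 hPa / 6 h × 0.02953 inHg/hPa = 0.0786 inHg/h.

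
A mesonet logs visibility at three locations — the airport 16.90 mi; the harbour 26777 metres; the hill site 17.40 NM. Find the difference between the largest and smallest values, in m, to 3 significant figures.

the airport: 16.90 SM = 27197.91 m.
the hill site: 17.40 nmi = 32224.80 m.
Spread: 32224.80 − 26777.00 = 5450 m.

5450 m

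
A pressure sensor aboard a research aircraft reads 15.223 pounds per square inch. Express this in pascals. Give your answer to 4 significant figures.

1 psi = 6894.76 Pa, so 15.223 × 6894.76 = 105000 Pa.

105000 Pa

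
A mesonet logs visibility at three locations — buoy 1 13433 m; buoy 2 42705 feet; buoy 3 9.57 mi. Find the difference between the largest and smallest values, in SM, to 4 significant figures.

1.482 SM

buoy 1: 13433 m = 8.34688 SM.
buoy 2: 42705 ft = 8.08807 SM.
Spread: 9.57000 − 8.08807 = 1.482 SM.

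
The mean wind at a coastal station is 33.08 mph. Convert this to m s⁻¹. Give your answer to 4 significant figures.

1 mph = 0.44704 m/s, so 33.08 × 0.44704 = 14.79 m/s.

14.79 m/s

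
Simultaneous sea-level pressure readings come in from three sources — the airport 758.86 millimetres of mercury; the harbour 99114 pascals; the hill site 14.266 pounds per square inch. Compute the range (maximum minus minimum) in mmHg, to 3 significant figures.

21.1 mmHg

the harbour: 99114 Pa = 743.416 mmHg.
the hill site: 14.266 psi = 737.765 mmHg.
Spread: 758.860 − 737.765 = 21.1 mmHg.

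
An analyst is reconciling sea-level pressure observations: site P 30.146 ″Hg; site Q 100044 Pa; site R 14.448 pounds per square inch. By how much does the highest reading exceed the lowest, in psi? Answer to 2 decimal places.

0.36 psi

site P: 30.146 inHg = 14.8063 psi.
site Q: 100044 Pa = 14.5102 psi.
Spread: 14.8063 − 14.4480 = 0.36 psi.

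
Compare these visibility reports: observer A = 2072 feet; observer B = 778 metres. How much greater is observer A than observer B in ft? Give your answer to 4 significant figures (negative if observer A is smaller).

-480.5 ft

observer B: 778 m = 2552.493 ft.
Difference: 2072.000 − 2552.493 = -480.5 ft.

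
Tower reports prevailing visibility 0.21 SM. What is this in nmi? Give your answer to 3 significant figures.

1 SM = 0.868976 nmi, so 0.21 × 0.868976 = 0.182 nmi.

0.182 nmi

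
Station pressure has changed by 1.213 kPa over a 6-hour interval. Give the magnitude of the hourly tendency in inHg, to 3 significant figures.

1.213 kPa / 6 h × 0.2953 inHg/kPa = 0.0597 inHg/h.

0.0597 inHg per hour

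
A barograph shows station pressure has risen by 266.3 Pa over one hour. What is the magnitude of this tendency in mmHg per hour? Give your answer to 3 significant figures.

266.3 Pa / 1 h × 0.00750062 mmHg/Pa = 2.00 mmHg/h.

2.00 mmHg per hour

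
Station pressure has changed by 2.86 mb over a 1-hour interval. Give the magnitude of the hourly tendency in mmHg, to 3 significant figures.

2.86 mb / 1 h × 0.750062 mmHg/mb = 2.15 mmHg/h.

2.15 mmHg per hour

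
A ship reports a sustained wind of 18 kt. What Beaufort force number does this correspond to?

Beaufort force 5

18 kt lies in the Beaufort 5 band (fresh breeze, 17–21 kt).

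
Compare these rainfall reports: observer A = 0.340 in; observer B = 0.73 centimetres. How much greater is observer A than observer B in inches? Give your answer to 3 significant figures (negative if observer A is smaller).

observer B: 0.73 cm = 0.287402 in.
Difference: 0.340000 − 0.287402 = 0.0526 in.

0.0526 in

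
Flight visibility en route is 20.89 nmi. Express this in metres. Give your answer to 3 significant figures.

1 nmi = 1852 m, so 20.89 × 1852 = 38700 m.

38700 m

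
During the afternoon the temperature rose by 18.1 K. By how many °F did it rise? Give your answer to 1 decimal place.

Converting a difference, only the 9/5 scale factor applies: Δ°F = 18.1 × 1.8 = 32.6 °F.

32.6 °F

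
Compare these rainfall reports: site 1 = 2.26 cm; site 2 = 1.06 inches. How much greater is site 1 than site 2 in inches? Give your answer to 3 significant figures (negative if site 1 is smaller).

site 1: 2.26 cm = 0.88976 in.
Difference: 0.88976 − 1.06000 = -0.170 in.

-0.170 in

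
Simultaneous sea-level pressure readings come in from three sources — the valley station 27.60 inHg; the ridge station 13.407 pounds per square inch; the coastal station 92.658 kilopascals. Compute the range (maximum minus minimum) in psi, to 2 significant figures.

the valley station: 27.60 inHg = 13.5559 psi.
the coastal station: 92.658 kPa = 13.4389 psi.
Spread: 13.5559 − 13.4070 = 0.15 psi.

0.15 psi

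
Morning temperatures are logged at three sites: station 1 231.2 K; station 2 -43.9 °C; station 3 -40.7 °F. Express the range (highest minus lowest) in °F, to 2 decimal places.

6.32 °F

station 1: 231.2 K = -41.950 °C.
station 3: -40.7 °F = -40.389 °C.
Spread: (-40.389) − (-43.900) = 3.511 °C = 6.32 °F.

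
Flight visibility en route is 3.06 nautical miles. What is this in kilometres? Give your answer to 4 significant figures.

1 nmi = 1.852 km, so 3.06 × 1.852 = 5.667 km.

5.667 km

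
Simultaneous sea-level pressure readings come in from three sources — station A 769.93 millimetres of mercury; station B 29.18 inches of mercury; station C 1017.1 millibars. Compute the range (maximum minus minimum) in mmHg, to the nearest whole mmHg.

29 mmHg

station B: 29.18 inHg = 741.17 mmHg.
station C: 1017.1 mb = 762.89 mmHg.
Spread: 769.93 − 741.17 = 29 mmHg.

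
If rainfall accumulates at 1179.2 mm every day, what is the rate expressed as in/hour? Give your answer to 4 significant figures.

1.934 in/hour

1179.2 mm/day × 0.0393701 in/mm × 0.0416667 day/hour = 1.934 in/hour.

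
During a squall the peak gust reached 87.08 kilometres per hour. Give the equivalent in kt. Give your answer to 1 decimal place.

1 km/h = 0.539957 kt, so 87.08 × 0.539957 = 47.0 kt.

47.0 kt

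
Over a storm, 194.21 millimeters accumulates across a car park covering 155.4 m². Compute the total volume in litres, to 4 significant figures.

1 mm over 1 m² is 1 L, so volume = 194.21 × 155.4 = 30180.234 L ≈ 30180 L.

30180 litres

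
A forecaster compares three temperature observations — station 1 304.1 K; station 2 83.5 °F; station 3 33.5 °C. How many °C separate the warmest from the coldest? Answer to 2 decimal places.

station 1: 304.1 K = 30.950 °C.
station 2: 83.5 °F = 28.611 °C.
Spread: 33.500 − 28.611 = 4.889 °C.

4.89 °C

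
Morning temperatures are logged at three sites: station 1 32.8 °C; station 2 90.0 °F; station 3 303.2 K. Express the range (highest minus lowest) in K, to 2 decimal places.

2.75 K

station 2: 90.0 °F = 32.222 °C.
station 3: 303.2 K = 30.050 °C.
Spread: 32.800 − 30.050 = 2.750 °C.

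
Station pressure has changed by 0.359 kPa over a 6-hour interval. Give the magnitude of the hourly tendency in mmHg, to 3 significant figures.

0.449 mmHg per hour

0.359 kPa / 6 h × 7.50062 mmHg/kPa = 0.449 mmHg/h.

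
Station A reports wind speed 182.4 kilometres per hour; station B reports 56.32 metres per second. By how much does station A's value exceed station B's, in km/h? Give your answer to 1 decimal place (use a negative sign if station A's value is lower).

-20.4 km/h

station B: 56.32 m/s = 202.752 km/h.
Difference: 182.400 − 202.752 = -20.4 km/h.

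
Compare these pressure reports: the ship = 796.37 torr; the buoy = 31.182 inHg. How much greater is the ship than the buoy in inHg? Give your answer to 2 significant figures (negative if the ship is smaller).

the ship: 796.37 mmHg = 31.3531 inHg.
Difference: 31.3531 − 31.1820 = 0.17 inHg.

0.17 inHg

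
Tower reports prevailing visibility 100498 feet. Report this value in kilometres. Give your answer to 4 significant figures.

30.63 km

1 ft = 0.0003048 km, so 100498 × 0.0003048 = 30.63 km.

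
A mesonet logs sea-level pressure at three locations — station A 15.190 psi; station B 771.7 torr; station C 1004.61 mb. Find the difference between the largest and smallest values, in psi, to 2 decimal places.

station B: 771.7 mmHg = 14.9222 psi.
station C: 1004.61 mb = 14.5706 psi.
Spread: 15.1900 − 14.5706 = 0.62 psi.

0.62 psi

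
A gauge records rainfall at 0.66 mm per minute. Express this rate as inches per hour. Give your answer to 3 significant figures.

0.66 mm/minute × 0.0393701 in/mm × 60 minute/hour = 1.56 in/hour.

1.56 in/hour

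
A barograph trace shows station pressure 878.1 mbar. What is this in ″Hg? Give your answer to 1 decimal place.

1 mb = 0.02953 inHg, so 878.1 × 0.02953 = 25.9 inHg.

25.9 inHg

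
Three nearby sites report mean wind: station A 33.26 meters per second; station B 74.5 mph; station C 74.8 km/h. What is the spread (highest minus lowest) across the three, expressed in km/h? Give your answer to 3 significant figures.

45.1 km/h

station A: 33.26 m/s = 119.736 km/h.
station B: 74.5 mph = 119.896 km/h.
Spread: 119.896 − 74.800 = 45.1 km/h.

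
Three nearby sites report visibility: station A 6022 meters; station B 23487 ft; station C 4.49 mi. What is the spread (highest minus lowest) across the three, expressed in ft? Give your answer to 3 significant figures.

station A: 6022 m = 19757.22 ft.
station C: 4.49 SM = 23707.20 ft.
Spread: 23707.20 − 19757.22 = 3950 ft.

3950 ft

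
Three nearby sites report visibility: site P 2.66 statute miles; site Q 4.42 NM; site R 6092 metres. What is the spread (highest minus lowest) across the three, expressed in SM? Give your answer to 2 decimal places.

2.43 SM

site Q: 4.42 nmi = 5.0864 SM.
site R: 6092 m = 3.7854 SM.
Spread: 5.0864 − 2.6600 = 2.43 SM.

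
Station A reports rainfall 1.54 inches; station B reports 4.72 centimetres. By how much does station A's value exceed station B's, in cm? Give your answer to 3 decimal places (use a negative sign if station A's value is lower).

station A: 1.54 in = 3.91160 cm.
Difference: 3.91160 − 4.72000 = -0.808 cm.

-0.808 cm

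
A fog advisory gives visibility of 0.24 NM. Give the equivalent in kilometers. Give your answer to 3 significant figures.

0.444 km

1 nmi = 1.852 km, so 0.24 × 1.852 = 0.444 km.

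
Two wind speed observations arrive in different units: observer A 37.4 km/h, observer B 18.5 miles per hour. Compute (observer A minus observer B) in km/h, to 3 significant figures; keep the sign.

7.63 km/h

observer B: 18.5 mph = 29.7729 km/h.
Difference: 37.4000 − 29.7729 = 7.63 km/h.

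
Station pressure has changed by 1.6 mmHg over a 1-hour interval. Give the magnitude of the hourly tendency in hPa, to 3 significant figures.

1.6 mmHg / 1 h × 1.33322 hPa/mmHg = 2.13 hPa/h.

2.13 hPa per hour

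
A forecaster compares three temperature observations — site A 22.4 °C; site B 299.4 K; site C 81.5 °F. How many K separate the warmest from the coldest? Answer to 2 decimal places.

site B: 299.4 K = 26.250 °C.
site C: 81.5 °F = 27.500 °C.
Spread: 27.500 − 22.400 = 5.100 °C.

5.10 K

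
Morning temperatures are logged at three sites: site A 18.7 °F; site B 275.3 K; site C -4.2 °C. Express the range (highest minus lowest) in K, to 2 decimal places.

9.54 K

site A: 18.7 °F = -7.389 °C.
site B: 275.3 K = 2.150 °C.
Spread: 2.150 − (-7.389) = 9.539 °C.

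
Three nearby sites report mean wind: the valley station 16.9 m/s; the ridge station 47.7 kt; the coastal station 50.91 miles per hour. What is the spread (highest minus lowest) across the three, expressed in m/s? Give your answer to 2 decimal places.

7.64 m/s

the ridge station: 47.7 kt = 24.5390 m/s.
the coastal station: 50.91 mph = 22.7588 m/s.
Spread: 24.5390 − 16.9000 = 7.64 m/s.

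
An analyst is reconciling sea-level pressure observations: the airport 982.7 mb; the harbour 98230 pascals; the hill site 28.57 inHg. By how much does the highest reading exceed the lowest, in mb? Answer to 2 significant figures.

the harbour: 98230 Pa = 982.30 mb.
the hill site: 28.57 inHg = 967.49 mb.
Spread: 982.70 − 967.49 = 15 mb.

15 mb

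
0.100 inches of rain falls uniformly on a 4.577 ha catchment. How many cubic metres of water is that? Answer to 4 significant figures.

116.3 cubic metres

Depth: 0.100 in × 25.4 = 2.54 mm.
Area: 4.577 ha = 45770 m².
1 mm over 1 m² is 1 L, so volume = 2.54 × 45770 = 116255.8 L = 116.3 m³.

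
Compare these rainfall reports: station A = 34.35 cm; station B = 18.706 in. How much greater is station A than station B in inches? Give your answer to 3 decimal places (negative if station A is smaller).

-5.182 in

station A: 34.35 cm = 13.52362 in.
Difference: 13.52362 − 18.70600 = -5.182 in.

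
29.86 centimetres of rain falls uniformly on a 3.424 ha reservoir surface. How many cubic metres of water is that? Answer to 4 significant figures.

10220 cubic metres

Depth: 29.86 cm × 10 = 298.6 mm.
Area: 3.424 ha = 34240 m².
1 mm over 1 m² is 1 L, so volume = 298.6 × 34240 = 10224064 L = 10220 m³.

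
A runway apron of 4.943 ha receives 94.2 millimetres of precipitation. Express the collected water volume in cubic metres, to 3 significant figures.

Area: 4.943 ha = 49430 m².
1 mm over 1 m² is 1 L, so volume = 94.2 × 49430 = 4656306 L = 4660 m³.

4660 cubic metres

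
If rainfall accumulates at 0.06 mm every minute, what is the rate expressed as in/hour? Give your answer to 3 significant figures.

0.06 mm/minute × 0.0393701 in/mm × 60 minute/hour = 0.142 in/hour.

0.142 in/hour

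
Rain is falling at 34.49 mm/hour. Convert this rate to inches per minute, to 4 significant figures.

0.02263 in/minute

34.49 mm/hour × 0.0393701 in/mm × 0.0166667 hour/minute = 0.02263 in/minute.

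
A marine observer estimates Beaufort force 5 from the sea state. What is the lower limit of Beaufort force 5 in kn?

Beaufort 5 (fresh breeze) spans 17–21 knots.

17 kt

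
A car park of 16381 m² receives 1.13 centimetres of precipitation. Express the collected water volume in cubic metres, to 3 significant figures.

185 cubic metres

Depth: 1.13 cm × 10 = 11.3 mm.
1 mm over 1 m² is 1 L, so volume = 11.3 × 16381 = 185105.3 L = 185 m³.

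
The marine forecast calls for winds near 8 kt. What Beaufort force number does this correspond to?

8 kt lies in the Beaufort 3 band (gentle breeze, 7–10 kt).

Beaufort force 3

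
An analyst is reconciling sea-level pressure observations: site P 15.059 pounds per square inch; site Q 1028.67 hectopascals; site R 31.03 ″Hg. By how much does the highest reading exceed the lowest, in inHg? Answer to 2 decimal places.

0.65 inHg

site P: 15.059 psi = 30.6604 inHg.
site Q: 1028.67 hPa = 30.3766 inHg.
Spread: 31.0300 − 30.3766 = 0.65 inHg.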